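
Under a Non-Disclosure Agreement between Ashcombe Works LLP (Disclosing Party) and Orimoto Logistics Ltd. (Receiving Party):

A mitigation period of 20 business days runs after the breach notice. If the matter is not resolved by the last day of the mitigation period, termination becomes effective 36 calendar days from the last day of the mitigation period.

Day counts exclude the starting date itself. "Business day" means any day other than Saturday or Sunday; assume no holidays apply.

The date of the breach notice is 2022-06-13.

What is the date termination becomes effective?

The last day of the mitigation period: 20 business days after Monday, 2022-06-13, skipping weekends — Jun 14, Jun 15, Jun 16, Jun 17, …, Jul 7, Jul 8, Jul 11 — lands on Monday, 2022-07-11.
The date termination becomes effective: 36 calendar days after 2022-07-11 is 2022-08-16.

2022-08-16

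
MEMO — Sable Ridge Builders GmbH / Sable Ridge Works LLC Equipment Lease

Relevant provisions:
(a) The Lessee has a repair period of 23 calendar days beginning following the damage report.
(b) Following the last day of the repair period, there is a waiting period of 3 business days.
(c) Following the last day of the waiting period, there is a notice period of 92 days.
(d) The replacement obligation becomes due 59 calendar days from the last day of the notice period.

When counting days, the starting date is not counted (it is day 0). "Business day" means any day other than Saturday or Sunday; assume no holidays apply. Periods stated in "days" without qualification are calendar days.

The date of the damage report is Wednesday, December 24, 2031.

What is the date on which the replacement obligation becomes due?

June 20, 2032

The last day of the repair period: 23 calendar days after December 24, 2031 is January 16, 2032.
The last day of the waiting period: counting 3 business days from Friday, January 16, 2032 (Jan 19, Jan 20, Jan 21, skipping weekends) reaches Wednesday, January 21, 2032.
Adding 92 calendar days to January 21, 2032 gives April 22, 2032, which is the last day of the notice period.
Adding 59 calendar days to April 22, 2032 gives June 20, 2032, which is the date on which the replacement obligation becomes due.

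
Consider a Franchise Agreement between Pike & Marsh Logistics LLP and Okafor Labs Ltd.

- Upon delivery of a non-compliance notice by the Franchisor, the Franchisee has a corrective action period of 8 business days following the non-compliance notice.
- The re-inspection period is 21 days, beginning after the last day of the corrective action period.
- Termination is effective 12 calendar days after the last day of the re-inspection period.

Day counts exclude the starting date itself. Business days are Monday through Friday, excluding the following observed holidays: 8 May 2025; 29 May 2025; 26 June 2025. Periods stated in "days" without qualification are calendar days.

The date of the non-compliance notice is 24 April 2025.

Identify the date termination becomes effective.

From Thursday, 24 April 2025, 8 business days (Apr 25, Apr 28, Apr 29, Apr 30, May 1, May 2, May 5, May 6, skipping weekends) brings us to Tuesday, 6 May 2025, which is the last day of the corrective action period.
The last day of the re-inspection period: 21 calendar days after 6 May 2025 is 27 May 2025.
Adding 12 calendar days to 27 May 2025 gives 8 June 2025, which is the date termination becomes effective.

8 June 2025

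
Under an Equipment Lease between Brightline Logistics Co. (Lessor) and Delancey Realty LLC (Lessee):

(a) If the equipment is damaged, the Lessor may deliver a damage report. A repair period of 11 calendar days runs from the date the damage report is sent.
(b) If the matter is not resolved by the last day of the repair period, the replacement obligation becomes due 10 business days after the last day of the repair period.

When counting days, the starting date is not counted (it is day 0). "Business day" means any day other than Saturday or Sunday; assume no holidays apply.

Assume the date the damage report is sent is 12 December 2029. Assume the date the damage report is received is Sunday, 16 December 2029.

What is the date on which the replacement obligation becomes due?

The last day of the repair period: 11 calendar days after 12 December 2029 is 23 December 2029.
From Sunday, 23 December 2029, 10 business days (Dec 24, Dec 25, Dec 26, Dec 27, Dec 28, Dec 31, Jan 1, Jan 2, Jan 3, Jan 4, skipping weekends) brings us to Friday, 4 January 2030, which is the date on which the replacement obligation becomes due.

4 January 2030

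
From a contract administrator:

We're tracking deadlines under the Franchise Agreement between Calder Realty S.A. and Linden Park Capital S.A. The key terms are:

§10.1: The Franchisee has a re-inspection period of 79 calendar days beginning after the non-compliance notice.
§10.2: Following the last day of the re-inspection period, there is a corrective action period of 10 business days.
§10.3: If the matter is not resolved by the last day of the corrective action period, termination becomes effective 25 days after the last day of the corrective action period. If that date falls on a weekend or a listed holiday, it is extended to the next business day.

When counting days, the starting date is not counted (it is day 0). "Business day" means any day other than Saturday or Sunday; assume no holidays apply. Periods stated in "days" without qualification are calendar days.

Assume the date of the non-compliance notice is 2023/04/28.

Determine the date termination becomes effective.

The last day of the re-inspection period: 2023/04/28 + 79 days = 2023/07/16.
The last day of the corrective action period: 10 business days after Sunday, 2023/07/16, skipping weekends — Jul 17, Jul 18, Jul 19, Jul 20, Jul 21, Jul 24, Jul 25, Jul 26, Jul 27, Jul 28 — lands on Friday, 2023/07/28.
The date termination becomes effective: 2023/07/28 + 25 days = 2023/08/22. 2023/08/22 is a Tuesday, so no roll-forward applies.

2023/08/22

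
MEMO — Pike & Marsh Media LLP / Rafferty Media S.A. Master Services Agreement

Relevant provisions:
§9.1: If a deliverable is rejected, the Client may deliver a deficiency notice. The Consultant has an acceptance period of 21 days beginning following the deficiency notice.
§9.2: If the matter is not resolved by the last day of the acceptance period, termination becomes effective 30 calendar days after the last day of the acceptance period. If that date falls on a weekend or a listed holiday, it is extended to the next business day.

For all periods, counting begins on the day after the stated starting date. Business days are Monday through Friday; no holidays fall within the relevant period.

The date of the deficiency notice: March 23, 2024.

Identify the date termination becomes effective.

May 13, 2024

The last day of the acceptance period: March 23, 2024 + 21 days = April 13, 2024.
The date termination becomes effective: April 13, 2024 + 30 days = May 13, 2024. May 13, 2024 is a Monday, so no roll-forward applies.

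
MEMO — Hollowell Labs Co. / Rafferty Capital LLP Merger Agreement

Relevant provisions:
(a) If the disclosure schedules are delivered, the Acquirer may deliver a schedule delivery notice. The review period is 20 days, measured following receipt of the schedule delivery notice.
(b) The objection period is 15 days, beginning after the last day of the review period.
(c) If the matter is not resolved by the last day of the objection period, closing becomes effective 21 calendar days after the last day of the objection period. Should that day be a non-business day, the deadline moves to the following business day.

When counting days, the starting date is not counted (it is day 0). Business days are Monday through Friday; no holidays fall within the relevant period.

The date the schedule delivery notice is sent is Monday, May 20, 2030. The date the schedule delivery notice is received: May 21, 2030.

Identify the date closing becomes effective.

July 16, 2030

The last day of the review period: 20 calendar days after May 21, 2030 is June 10, 2030.
The last day of the objection period: June 10, 2030 + 15 days = June 25, 2030.
The date closing becomes effective: June 25, 2030 + 21 days = July 16, 2030. July 16, 2030 is a Tuesday, so no roll-forward applies.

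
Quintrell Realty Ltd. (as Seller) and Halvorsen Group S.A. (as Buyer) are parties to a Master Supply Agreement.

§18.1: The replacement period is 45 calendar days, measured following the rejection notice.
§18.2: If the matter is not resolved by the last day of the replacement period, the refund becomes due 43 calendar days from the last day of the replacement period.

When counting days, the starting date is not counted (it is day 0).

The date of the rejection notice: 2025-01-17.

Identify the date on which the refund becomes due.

Adding 45 calendar days to 2025-01-17 gives 2025-03-03, which is the last day of the replacement period.
The date on which the refund becomes due: 43 calendar days after 2025-03-03 is 2025-04-15.

2025-04-15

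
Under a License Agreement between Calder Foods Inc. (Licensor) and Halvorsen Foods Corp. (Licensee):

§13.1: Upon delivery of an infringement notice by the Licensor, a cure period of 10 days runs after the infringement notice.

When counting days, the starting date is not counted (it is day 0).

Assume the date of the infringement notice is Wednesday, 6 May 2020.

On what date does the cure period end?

Adding 10 calendar days to 6 May 2020 gives 16 May 2020, which is the last day of the cure period.

16 May 2020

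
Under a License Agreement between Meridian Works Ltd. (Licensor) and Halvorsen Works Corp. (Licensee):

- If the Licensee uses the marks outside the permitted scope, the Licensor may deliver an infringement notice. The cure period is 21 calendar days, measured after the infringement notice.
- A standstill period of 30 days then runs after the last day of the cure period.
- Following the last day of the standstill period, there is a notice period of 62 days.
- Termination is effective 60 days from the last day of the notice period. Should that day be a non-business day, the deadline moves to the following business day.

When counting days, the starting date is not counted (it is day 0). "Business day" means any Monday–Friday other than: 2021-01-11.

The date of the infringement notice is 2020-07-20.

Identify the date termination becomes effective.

2021-01-12

Adding 21 calendar days to 2020-07-20 gives 2020-08-10, which is the last day of the cure period.
The last day of the standstill period: 30 calendar days after 2020-08-10 is 2020-09-09.
The last day of the notice period: 2020-09-09 + 62 days = 2020-11-10.
The date termination becomes effective: 60 calendar days after 2020-11-10 is 2021-01-09. That falls on a Saturday, so it rolls to the next business day, Tuesday, 2021-01-12.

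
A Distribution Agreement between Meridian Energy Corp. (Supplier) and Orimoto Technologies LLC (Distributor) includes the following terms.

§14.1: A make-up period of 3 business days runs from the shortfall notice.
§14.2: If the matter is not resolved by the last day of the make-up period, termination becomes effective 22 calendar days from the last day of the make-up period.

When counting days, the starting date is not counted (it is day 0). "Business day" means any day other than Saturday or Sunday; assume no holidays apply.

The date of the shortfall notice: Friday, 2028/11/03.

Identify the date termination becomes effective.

2028/11/30

From Friday, 2028/11/03, 3 business days (Nov 6, Nov 7, Nov 8, skipping weekends) brings us to Wednesday, 2028/11/08, which is the last day of the make-up period.
The date termination becomes effective: 22 calendar days after 2028/11/08 is 2028/11/30.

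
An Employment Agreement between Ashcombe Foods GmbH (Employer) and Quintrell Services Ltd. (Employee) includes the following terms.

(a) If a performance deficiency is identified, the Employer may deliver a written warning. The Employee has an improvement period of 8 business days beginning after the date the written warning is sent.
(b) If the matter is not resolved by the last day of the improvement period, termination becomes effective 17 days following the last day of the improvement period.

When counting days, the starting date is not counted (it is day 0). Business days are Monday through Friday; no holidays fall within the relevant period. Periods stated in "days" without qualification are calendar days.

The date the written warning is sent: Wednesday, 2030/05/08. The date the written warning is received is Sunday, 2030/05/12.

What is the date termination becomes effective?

2030/06/06

The last day of the improvement period: 8 business days after Wednesday, 2030/05/08, skipping weekends — May 9, May 10, May 13, May 14, May 15, May 16, May 17, May 20 — lands on Monday, 2030/05/20.
The date termination becomes effective: 2030/05/20 + 17 days = 2030/06/06.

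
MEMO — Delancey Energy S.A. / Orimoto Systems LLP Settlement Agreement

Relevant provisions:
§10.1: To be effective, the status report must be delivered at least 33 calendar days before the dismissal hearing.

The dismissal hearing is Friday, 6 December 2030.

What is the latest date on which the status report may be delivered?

6 December 2030 minus 33 days is 3 November 2030.

3 November 2030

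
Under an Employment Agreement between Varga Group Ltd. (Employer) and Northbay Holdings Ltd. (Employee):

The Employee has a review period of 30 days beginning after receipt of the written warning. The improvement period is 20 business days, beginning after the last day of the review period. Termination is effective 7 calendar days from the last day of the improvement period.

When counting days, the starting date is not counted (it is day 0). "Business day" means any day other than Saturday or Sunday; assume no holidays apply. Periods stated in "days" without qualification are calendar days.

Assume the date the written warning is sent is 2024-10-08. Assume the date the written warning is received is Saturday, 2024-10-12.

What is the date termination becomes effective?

2024-12-16

The last day of the review period: 30 calendar days after 2024-10-12 is 2024-11-11.
From Monday, 2024-11-11, 20 business days (Nov 12, Nov 13, Nov 14, Nov 15, …, Dec 5, Dec 6, Dec 9, skipping weekends) brings us to Monday, 2024-12-09, which is the last day of the improvement period.
The date termination becomes effective: 2024-12-09 + 7 days = 2024-12-16.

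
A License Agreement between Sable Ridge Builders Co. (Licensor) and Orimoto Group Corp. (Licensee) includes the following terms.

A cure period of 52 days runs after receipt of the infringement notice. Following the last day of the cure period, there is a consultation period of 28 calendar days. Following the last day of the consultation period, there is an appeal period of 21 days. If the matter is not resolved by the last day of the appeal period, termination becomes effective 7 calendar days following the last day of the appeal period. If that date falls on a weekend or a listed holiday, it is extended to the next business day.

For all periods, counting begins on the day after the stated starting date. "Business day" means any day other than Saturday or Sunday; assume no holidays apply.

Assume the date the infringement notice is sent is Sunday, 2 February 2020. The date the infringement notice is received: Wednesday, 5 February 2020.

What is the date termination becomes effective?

25 May 2020

The last day of the cure period: 52 calendar days after 5 February 2020 is 28 March 2020.
The last day of the consultation period: 28 calendar days after 28 March 2020 is 25 April 2020.
The last day of the appeal period: 21 calendar days after 25 April 2020 is 16 May 2020.
The date termination becomes effective: 7 calendar days after 16 May 2020 is 23 May 2020. That falls on a Saturday, so it rolls to the next business day, Monday, 25 May 2020.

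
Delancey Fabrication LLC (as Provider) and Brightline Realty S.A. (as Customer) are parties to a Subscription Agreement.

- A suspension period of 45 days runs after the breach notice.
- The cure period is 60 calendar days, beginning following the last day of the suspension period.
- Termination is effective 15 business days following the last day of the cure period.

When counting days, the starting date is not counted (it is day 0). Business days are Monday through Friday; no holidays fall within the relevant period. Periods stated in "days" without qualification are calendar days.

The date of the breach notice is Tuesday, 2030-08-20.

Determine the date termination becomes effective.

2030-12-24

The last day of the suspension period: 45 calendar days after 2030-08-20 is 2030-10-04.
Adding 60 calendar days to 2030-10-04 gives 2030-12-03, which is the last day of the cure period.
The date termination becomes effective: counting 15 business days from Tuesday, 2030-12-03 (Dec 4, Dec 5, Dec 6, Dec 9, …, Dec 20, Dec 23, Dec 24, skipping weekends) reaches Tuesday, 2030-12-24.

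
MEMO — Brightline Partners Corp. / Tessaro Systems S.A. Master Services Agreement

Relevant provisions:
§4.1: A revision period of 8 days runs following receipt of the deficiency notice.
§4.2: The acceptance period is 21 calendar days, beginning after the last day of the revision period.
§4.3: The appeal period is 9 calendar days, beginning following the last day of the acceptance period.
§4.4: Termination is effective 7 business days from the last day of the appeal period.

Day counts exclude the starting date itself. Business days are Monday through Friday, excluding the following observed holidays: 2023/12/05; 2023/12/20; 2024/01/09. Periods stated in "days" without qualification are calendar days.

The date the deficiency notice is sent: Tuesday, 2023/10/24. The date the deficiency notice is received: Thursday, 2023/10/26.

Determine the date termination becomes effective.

Adding 8 calendar days to 2023/10/26 gives 2023/11/03, which is the last day of the revision period.
The last day of the acceptance period: 21 calendar days after 2023/11/03 is 2023/11/24.
The last day of the appeal period: 9 calendar days after 2023/11/24 is 2023/12/03.
From Sunday, 2023/12/03, 7 business days (Dec 4, Dec 6, Dec 7, Dec 8, Dec 11, Dec 12, Dec 13, skipping weekends and the listed holiday on Dec 5) brings us to Wednesday, 2023/12/13, which is the date termination becomes effective.

2023/12/13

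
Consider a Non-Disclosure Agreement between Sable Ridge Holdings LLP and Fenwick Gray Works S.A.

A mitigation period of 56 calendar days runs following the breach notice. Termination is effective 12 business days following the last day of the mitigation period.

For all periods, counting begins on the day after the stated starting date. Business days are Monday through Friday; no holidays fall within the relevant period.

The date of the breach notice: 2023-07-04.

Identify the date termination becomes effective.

The last day of the mitigation period: 2023-07-04 + 56 days = 2023-08-29.
The date termination becomes effective: counting 12 business days from Tuesday, 2023-08-29 (Aug 30, Aug 31, Sep 1, Sep 4, …, Sep 12, Sep 13, Sep 14, skipping weekends) reaches Thursday, 2023-09-14.

2023-09-14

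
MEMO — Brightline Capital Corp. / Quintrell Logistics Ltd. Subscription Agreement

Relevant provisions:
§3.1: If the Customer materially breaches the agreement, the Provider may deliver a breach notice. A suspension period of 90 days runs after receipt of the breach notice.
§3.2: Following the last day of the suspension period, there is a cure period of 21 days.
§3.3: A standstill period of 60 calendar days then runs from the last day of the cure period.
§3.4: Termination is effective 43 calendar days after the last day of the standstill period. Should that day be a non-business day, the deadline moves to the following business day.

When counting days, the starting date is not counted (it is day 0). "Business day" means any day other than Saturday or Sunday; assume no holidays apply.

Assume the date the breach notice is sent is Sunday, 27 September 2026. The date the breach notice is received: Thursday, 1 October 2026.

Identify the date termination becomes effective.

3 May 2027

Adding 90 calendar days to 1 October 2026 gives 30 December 2026, which is the last day of the suspension period.
The last day of the cure period: 30 December 2026 + 21 days = 20 January 2027.
The last day of the standstill period: 20 January 2027 + 60 days = 21 March 2027.
The date termination becomes effective: 43 calendar days after 21 March 2027 is 3 May 2027. 3 May 2027 is a Monday, so no roll-forward applies.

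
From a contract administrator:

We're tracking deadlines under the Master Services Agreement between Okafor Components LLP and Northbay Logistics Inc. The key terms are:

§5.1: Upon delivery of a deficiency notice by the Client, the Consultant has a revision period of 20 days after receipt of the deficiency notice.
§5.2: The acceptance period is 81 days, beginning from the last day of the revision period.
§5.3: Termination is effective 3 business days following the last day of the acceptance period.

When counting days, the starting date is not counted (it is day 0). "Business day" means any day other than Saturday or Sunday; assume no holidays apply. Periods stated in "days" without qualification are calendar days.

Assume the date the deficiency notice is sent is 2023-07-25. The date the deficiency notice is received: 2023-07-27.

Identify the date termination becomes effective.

2023-11-08

Adding 20 calendar days to 2023-07-27 gives 2023-08-16, which is the last day of the revision period.
The last day of the acceptance period: 2023-08-16 + 81 days = 2023-11-05.
The date termination becomes effective: counting 3 business days from Sunday, 2023-11-05 (Nov 6, Nov 7, Nov 8, skipping weekends) reaches Wednesday, 2023-11-08.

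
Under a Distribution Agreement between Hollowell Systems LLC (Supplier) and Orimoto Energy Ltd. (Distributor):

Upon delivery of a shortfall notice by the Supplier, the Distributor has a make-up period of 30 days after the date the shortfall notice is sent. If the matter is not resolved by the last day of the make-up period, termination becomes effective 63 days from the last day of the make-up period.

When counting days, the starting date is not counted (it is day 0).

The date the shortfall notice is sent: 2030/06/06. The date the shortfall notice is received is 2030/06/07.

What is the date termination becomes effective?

2030/09/07

The last day of the make-up period: 30 calendar days after 2030/06/06 is 2030/07/06.
The date termination becomes effective: 63 calendar days after 2030/07/06 is 2030/09/07.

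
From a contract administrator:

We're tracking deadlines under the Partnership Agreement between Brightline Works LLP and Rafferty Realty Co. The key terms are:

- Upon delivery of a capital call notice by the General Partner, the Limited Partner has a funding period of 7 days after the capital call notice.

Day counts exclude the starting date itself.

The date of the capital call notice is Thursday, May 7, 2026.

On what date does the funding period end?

May 14, 2026

Adding 7 calendar days to May 7, 2026 gives May 14, 2026, which is the last day of the funding period.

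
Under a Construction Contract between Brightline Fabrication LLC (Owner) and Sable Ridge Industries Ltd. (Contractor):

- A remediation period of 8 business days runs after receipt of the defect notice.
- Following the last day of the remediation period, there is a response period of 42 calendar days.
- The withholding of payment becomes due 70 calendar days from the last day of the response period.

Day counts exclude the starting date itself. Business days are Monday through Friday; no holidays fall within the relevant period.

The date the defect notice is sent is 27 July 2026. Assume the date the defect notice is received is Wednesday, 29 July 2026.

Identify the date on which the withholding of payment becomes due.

30 November 2026

The last day of the remediation period: 8 business days after Wednesday, 29 July 2026, skipping weekends — Jul 30, Jul 31, Aug 3, Aug 4, Aug 5, Aug 6, Aug 7, Aug 10 — lands on Monday, 10 August 2026.
The last day of the response period: 10 August 2026 + 42 days = 21 September 2026.
The date on which the withholding of payment becomes due: 21 September 2026 + 70 days = 30 November 2026.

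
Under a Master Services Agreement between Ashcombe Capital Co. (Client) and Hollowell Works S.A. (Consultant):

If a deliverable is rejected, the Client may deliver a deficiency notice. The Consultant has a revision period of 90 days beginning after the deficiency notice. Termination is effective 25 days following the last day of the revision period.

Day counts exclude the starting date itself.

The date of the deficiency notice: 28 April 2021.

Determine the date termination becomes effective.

The last day of the revision period: 28 April 2021 + 90 days = 27 July 2021.
Adding 25 calendar days to 27 July 2021 gives 21 August 2021, which is the date termination becomes effective.

21 August 2021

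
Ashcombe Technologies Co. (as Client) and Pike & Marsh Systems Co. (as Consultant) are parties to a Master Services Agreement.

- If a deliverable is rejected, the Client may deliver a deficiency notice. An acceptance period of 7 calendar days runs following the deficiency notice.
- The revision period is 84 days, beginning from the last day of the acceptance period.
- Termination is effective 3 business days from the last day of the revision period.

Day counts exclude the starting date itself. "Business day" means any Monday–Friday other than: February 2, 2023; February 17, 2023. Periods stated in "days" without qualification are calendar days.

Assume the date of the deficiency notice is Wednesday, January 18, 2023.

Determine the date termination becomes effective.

April 24, 2023

The last day of the acceptance period: January 18, 2023 + 7 days = January 25, 2023.
Adding 84 calendar days to January 25, 2023 gives April 19, 2023, which is the last day of the revision period.
The date termination becomes effective: counting 3 business days from Wednesday, April 19, 2023 (Apr 20, Apr 21, Apr 24, skipping weekends) reaches Monday, April 24, 2023.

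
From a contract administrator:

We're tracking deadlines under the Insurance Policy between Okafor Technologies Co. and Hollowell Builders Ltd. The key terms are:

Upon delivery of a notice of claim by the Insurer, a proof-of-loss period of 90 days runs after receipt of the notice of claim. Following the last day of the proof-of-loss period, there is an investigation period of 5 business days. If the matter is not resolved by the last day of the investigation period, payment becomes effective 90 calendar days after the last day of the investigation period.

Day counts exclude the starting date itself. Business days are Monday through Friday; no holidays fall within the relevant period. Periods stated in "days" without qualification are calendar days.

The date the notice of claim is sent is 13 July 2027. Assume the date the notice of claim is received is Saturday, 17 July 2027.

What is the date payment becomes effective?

The last day of the proof-of-loss period: 90 calendar days after 17 July 2027 is 15 October 2027.
The last day of the investigation period: counting 5 business days from Friday, 15 October 2027 (Oct 18, Oct 19, Oct 20, Oct 21, Oct 22, skipping weekends) reaches Friday, 22 October 2027.
The date payment becomes effective: 22 October 2027 + 90 days = 20 January 2028.

20 January 2028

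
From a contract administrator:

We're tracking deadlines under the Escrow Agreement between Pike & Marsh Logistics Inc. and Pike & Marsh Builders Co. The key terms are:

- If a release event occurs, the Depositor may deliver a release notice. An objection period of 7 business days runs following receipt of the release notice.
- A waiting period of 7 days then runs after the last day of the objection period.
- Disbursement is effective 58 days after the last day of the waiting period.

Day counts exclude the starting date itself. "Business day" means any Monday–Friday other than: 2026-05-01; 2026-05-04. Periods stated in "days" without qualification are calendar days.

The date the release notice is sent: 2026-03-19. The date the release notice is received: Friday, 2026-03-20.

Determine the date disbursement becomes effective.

2026-06-04

From Friday, 2026-03-20, 7 business days (Mar 23, Mar 24, Mar 25, Mar 26, Mar 27, Mar 30, Mar 31, skipping weekends) brings us to Tuesday, 2026-03-31, which is the last day of the objection period.
The last day of the waiting period: 2026-03-31 + 7 days = 2026-04-07.
The date disbursement becomes effective: 2026-04-07 + 58 days = 2026-06-04.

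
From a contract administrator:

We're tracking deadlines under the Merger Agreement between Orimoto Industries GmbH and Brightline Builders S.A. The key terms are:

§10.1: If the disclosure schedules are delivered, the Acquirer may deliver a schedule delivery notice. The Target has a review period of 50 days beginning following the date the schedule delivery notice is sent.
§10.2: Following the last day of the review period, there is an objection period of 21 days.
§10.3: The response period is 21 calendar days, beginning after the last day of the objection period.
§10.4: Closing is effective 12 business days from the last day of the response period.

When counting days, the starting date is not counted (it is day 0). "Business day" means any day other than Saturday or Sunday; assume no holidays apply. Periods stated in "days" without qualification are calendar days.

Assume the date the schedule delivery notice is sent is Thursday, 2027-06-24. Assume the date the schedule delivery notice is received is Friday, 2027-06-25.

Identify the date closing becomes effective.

2027-10-12

The last day of the review period: 50 calendar days after 2027-06-24 is 2027-08-13.
The last day of the objection period: 21 calendar days after 2027-08-13 is 2027-09-03.
The last day of the response period: 21 calendar days after 2027-09-03 is 2027-09-24.
The date closing becomes effective: 12 business days after Friday, 2027-09-24, skipping weekends — Sep 27, Sep 28, Sep 29, Sep 30, …, Oct 8, Oct 11, Oct 12 — lands on Tuesday, 2027-10-12.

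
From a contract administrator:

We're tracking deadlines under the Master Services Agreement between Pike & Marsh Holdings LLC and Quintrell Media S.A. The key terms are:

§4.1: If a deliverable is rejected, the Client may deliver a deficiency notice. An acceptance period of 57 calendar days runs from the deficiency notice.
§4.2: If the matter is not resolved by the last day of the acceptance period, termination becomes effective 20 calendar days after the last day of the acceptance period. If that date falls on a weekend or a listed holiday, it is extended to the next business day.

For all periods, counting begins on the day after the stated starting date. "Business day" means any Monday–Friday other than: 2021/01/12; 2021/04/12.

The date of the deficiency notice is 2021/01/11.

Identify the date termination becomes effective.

The last day of the acceptance period: 2021/01/11 + 57 days = 2021/03/09.
Adding 20 calendar days to 2021/03/09 gives 2021/03/29, which is the date termination becomes effective. 2021/03/29 is a Monday and is not a listed holiday, so no roll-forward applies.

2021/03/29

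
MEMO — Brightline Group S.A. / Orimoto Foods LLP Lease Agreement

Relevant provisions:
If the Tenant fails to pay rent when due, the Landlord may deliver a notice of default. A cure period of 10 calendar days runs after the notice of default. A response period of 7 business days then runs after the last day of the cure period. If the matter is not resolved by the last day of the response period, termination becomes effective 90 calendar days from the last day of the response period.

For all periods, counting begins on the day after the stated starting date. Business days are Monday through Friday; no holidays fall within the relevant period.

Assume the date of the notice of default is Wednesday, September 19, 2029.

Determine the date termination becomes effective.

January 7, 2030

The last day of the cure period: September 19, 2029 + 10 days = September 29, 2029.
The last day of the response period: counting 7 business days from Saturday, September 29, 2029 (Oct 1, Oct 2, Oct 3, Oct 4, Oct 5, Oct 8, Oct 9, skipping weekends) reaches Tuesday, October 9, 2029.
The date termination becomes effective: 90 calendar days after October 9, 2029 is January 7, 2030.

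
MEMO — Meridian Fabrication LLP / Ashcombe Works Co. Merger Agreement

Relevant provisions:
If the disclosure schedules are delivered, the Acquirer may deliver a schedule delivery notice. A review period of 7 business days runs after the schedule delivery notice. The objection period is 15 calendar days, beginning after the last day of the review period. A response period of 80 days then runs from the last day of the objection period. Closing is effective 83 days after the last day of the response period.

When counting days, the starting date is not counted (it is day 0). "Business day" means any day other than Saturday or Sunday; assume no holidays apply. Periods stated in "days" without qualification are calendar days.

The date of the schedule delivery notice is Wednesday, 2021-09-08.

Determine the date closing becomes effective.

The last day of the review period: 7 business days after Wednesday, 2021-09-08, skipping weekends — Sep 9, Sep 10, Sep 13, Sep 14, Sep 15, Sep 16, Sep 17 — lands on Friday, 2021-09-17.
Adding 15 calendar days to 2021-09-17 gives 2021-10-02, which is the last day of the objection period.
The last day of the response period: 2021-10-02 + 80 days = 2021-12-21.
The date closing becomes effective: 83 calendar days after 2021-12-21 is 2022-03-14.

2022-03-14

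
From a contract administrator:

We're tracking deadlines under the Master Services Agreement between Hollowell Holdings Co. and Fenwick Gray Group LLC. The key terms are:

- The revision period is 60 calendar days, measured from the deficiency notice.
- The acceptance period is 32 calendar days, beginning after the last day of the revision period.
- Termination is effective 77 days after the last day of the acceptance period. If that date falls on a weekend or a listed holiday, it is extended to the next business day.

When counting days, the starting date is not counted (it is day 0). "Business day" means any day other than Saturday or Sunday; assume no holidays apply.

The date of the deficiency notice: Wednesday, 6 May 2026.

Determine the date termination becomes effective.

22 October 2026

The last day of the revision period: 60 calendar days after 6 May 2026 is 5 July 2026.
The last day of the acceptance period: 5 July 2026 + 32 days = 6 August 2026.
The date termination becomes effective: 77 calendar days after 6 August 2026 is 22 October 2026. 22 October 2026 is a Thursday, so no roll-forward applies.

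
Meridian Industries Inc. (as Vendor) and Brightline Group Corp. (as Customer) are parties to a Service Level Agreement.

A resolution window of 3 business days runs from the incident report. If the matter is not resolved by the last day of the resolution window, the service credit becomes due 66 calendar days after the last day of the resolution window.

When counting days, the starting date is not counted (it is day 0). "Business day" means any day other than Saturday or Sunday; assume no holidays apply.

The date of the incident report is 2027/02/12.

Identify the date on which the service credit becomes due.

The last day of the resolution window: 3 business days after Friday, 2027/02/12, skipping weekends — Feb 15, Feb 16, Feb 17 — lands on Wednesday, 2027/02/17.
The date on which the service credit becomes due: 2027/02/17 + 66 days = 2027/04/24.

2027/04/24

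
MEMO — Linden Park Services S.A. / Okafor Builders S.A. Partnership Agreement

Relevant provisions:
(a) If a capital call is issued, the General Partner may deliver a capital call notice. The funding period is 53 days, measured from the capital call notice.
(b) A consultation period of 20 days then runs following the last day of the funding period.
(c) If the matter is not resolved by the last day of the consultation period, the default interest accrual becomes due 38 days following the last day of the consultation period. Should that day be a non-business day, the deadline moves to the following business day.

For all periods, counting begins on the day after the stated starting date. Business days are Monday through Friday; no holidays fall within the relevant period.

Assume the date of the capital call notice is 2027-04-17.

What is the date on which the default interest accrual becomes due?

2027-08-06

The last day of the funding period: 2027-04-17 + 53 days = 2027-06-09.
The last day of the consultation period: 2027-06-09 + 20 days = 2027-06-29.
The date on which the default interest accrual becomes due: 2027-06-29 + 38 days = 2027-08-06. 2027-08-06 is a Friday, so no roll-forward applies.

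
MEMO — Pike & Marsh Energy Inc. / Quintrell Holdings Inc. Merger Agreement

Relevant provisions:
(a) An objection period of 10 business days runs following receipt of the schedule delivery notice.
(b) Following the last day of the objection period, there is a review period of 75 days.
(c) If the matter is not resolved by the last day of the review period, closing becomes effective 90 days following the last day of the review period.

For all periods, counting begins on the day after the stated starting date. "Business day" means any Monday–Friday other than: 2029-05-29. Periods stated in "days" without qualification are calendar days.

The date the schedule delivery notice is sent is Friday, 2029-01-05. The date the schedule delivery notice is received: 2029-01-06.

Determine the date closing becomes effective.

From Saturday, 2029-01-06, 10 business days (Jan 8, Jan 9, Jan 10, Jan 11, Jan 12, Jan 15, Jan 16, Jan 17, Jan 18, Jan 19, skipping weekends) brings us to Friday, 2029-01-19, which is the last day of the objection period.
Adding 75 calendar days to 2029-01-19 gives 2029-04-04, which is the last day of the review period.
The date closing becomes effective: 2029-04-04 + 90 days = 2029-07-03.

2029-07-03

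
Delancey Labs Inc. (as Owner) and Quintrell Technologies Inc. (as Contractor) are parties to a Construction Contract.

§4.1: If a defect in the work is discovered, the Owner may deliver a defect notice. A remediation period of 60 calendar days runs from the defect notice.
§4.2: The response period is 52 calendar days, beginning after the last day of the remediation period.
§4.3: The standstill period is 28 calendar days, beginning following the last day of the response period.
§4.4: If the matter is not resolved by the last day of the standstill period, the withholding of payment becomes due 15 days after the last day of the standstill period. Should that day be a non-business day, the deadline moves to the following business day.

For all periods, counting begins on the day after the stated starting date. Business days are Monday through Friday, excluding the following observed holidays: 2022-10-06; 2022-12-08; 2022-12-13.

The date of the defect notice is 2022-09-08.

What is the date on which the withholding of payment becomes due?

Adding 60 calendar days to 2022-09-08 gives 2022-11-07, which is the last day of the remediation period.
Adding 52 calendar days to 2022-11-07 gives 2022-12-29, which is the last day of the response period.
The last day of the standstill period: 2022-12-29 + 28 days = 2023-01-26.
The date on which the withholding of payment becomes due: 15 calendar days after 2023-01-26 is 2023-02-10. 2023-02-10 is a Friday and is not a listed holiday, so no roll-forward applies.

2023-02-10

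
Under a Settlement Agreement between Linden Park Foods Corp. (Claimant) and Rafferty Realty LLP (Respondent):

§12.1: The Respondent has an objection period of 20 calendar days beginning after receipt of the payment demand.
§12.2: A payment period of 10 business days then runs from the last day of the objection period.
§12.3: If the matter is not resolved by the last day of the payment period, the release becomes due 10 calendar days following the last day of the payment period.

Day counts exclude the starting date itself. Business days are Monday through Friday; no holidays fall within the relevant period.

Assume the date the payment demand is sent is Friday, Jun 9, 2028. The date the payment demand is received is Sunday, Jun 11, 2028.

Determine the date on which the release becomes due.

The last day of the objection period: 20 calendar days after Jun 11, 2028 is Jul 1, 2028.
The last day of the payment period: 10 business days after Saturday, Jul 1, 2028, skipping weekends — Jul 3, Jul 4, Jul 5, Jul 6, Jul 7, Jul 10, Jul 11, Jul 12, Jul 13, Jul 14 — lands on Friday, Jul 14, 2028.
Adding 10 calendar days to Jul 14, 2028 gives Jul 24, 2028, which is the date on which the release becomes due.

Jul 24, 2028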